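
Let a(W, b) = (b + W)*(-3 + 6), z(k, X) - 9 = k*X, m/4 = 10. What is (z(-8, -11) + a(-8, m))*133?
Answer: 25669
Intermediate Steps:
m = 40 (m = 4*10 = 40)
z(k, X) = 9 + X*k (z(k, X) = 9 + k*X = 9 + X*k)
a(W, b) = 3*W + 3*b (a(W, b) = (W + b)*3 = 3*W + 3*b)
(z(-8, -11) + a(-8, m))*133 = ((9 - 11*(-8)) + (3*(-8) + 3*40))*133 = ((9 + 88) + (-24 + 120))*133 = (97 + 96)*133 = 193*133 = 25669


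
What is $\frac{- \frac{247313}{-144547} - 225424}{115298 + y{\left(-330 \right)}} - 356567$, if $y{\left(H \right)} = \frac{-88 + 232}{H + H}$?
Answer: $- \frac{326840790742044147}{916627165766} \approx -3.5657 \cdot 10^{5}$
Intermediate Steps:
$y{\left(H \right)} = \frac{72}{H}$ ($y{\left(H \right)} = \frac{144}{2 H} = 144 \frac{1}{2 H} = \frac{72}{H}$)
$\frac{- \frac{247313}{-144547} - 225424}{115298 + y{\left(-330 \right)}} - 356567 = \frac{- \frac{247313}{-144547} - 225424}{115298 + \frac{72}{-330}} - 356567 = \frac{\left(-247313\right) \left(- \frac{1}{144547}\right) - 225424}{115298 + 72 \left(- \frac{1}{330}\right)} - 356567 = \frac{\frac{247313}{144547} - 225424}{115298 - \frac{12}{55}} - 356567 = - \frac{32584115615}{144547 \cdot \frac{6341378}{55}} - 356567 = \left(- \frac{32584115615}{144547}\right) \frac{55}{6341378} - 356567 = - \frac{1792126358825}{916627165766} - 356567 = - \frac{326840790742044147}{916627165766}$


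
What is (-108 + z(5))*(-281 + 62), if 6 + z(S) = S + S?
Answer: 22776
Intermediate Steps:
z(S) = -6 + 2*S (z(S) = -6 + (S + S) = -6 + 2*S)
(-108 + z(5))*(-281 + 62) = (-108 + (-6 + 2*5))*(-281 + 62) = (-108 + (-6 + 10))*(-219) = (-108 + 4)*(-219) = -104*(-219) = 22776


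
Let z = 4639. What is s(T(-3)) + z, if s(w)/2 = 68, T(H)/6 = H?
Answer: 4775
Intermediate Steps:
T(H) = 6*H
s(w) = 136 (s(w) = 2*68 = 136)
s(T(-3)) + z = 136 + 4639 = 4775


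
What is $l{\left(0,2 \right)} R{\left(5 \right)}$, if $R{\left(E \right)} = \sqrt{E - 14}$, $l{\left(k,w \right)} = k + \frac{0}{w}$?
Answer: $0$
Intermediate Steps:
$l{\left(k,w \right)} = k$ ($l{\left(k,w \right)} = k + 0 = k$)
$R{\left(E \right)} = \sqrt{-14 + E}$
$l{\left(0,2 \right)} R{\left(5 \right)} = 0 \sqrt{-14 + 5} = 0 \sqrt{-9} = 0 \cdot 3 i = 0$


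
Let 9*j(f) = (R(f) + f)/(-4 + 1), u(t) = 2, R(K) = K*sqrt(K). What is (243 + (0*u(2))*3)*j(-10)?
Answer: 90 + 90*I*sqrt(10) ≈ 90.0 + 284.6*I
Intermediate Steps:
R(K) = K**(3/2)
j(f) = -f/27 - f**(3/2)/27 (j(f) = ((f**(3/2) + f)/(-4 + 1))/9 = ((f + f**(3/2))/(-3))/9 = ((f + f**(3/2))*(-1/3))/9 = (-f/3 - f**(3/2)/3)/9 = -f/27 - f**(3/2)/27)
(243 + (0*u(2))*3)*j(-10) = (243 + (0*2)*3)*(-1/27*(-10) - (-10)*I*sqrt(10)/27) = (243 + 0*3)*(10/27 - (-10)*I*sqrt(10)/27) = (243 + 0)*(10/27 + 10*I*sqrt(10)/27) = 243*(10/27 + 10*I*sqrt(10)/27) = 90 + 90*I*sqrt(10)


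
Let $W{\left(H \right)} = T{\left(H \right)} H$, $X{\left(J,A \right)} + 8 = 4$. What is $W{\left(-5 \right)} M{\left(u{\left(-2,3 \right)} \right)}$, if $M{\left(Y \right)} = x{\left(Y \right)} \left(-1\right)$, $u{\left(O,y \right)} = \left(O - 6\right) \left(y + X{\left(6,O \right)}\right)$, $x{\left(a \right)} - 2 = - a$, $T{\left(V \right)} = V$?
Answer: $150$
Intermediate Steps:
$X{\left(J,A \right)} = -4$ ($X{\left(J,A \right)} = -8 + 4 = -4$)
$x{\left(a \right)} = 2 - a$
$W{\left(H \right)} = H^{2}$ ($W{\left(H \right)} = H H = H^{2}$)
$u{\left(O,y \right)} = \left(-6 + O\right) \left(-4 + y\right)$ ($u{\left(O,y \right)} = \left(O - 6\right) \left(y - 4\right) = \left(-6 + O\right) \left(-4 + y\right)$)
$M{\left(Y \right)} = -2 + Y$ ($M{\left(Y \right)} = \left(2 - Y\right) \left(-1\right) = -2 + Y$)
$W{\left(-5 \right)} M{\left(u{\left(-2,3 \right)} \right)} = \left(-5\right)^{2} \left(-2 - -8\right) = 25 \left(-2 + \left(24 - 18 + 8 - 6\right)\right) = 25 \left(-2 + 8\right) = 25 \cdot 6 = 150$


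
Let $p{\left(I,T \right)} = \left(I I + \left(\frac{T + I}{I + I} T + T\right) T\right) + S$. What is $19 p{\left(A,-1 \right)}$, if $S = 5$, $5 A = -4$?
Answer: $\frac{29507}{200} \approx 147.53$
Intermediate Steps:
$A = - \frac{4}{5}$ ($A = \frac{1}{5} \left(-4\right) = - \frac{4}{5} \approx -0.8$)
$p{\left(I,T \right)} = 5 + I^{2} + T \left(T + \frac{T \left(I + T\right)}{2 I}\right)$ ($p{\left(I,T \right)} = \left(I I + \left(\frac{T + I}{I + I} T + T\right) T\right) + 5 = \left(I^{2} + \left(\frac{I + T}{2 I} T + T\right) T\right) + 5 = \left(I^{2} + \left(\frac{T \left(I + T\right)}{2 I} + T\right) T\right) + 5 = \left(I^{2} + \left(T + \frac{T \left(I + T\right)}{2 I}\right) T\right) + 5 = \left(I^{2} + T \left(T + \frac{T \left(I + T\right)}{2 I}\right)\right) + 5 = 5 + I^{2} + T \left(T + \frac{T \left(I + T\right)}{2 I}\right)$)
$19 p{\left(A,-1 \right)} = 19 \left(5 + \left(- \frac{4}{5}\right)^{2} + \frac{3 \left(-1\right)^{2}}{2} + \frac{\left(-1\right)^{3}}{2 \left(- \frac{4}{5}\right)}\right) = 19 \left(5 + \frac{16}{25} + \frac{3}{2} \cdot 1 + \frac{1}{2} \left(- \frac{5}{4}\right) \left(-1\right)\right) = 19 \left(5 + \frac{16}{25} + \frac{3}{2} + \frac{5}{8}\right) = 19 \cdot \frac{1553}{200} = \frac{29507}{200}$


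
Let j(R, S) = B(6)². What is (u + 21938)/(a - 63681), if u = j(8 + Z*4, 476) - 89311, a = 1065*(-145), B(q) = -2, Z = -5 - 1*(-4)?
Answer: 67369/218106 ≈ 0.30888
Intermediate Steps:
Z = -1 (Z = -5 + 4 = -1)
j(R, S) = 4 (j(R, S) = (-2)² = 4)
a = -154425
u = -89307 (u = 4 - 89311 = -89307)
(u + 21938)/(a - 63681) = (-89307 + 21938)/(-154425 - 63681) = -67369/(-218106) = -67369*(-1/218106) = 67369/218106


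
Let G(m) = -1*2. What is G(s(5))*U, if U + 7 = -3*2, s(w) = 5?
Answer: 26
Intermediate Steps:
G(m) = -2
U = -13 (U = -7 - 3*2 = -7 - 6 = -13)
G(s(5))*U = -2*(-13) = 26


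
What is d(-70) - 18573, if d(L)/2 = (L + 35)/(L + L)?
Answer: -37145/2 ≈ -18573.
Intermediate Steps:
d(L) = (35 + L)/L (d(L) = 2*((L + 35)/(L + L)) = 2*((35 + L)/((2*L))) = 2*((35 + L)*(1/(2*L))) = 2*((35 + L)/(2*L)) = (35 + L)/L)
d(-70) - 18573 = (35 - 70)/(-70) - 18573 = -1/70*(-35) - 18573 = ½ - 18573 = -37145/2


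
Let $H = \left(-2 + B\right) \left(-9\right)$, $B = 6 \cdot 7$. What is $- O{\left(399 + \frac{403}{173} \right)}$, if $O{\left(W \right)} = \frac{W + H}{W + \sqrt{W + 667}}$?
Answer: $- \frac{496424500}{4788550867} + \frac{7150 \sqrt{31974033}}{4788550867} \approx -0.095226$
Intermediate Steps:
$B = 42$
$H = -360$ ($H = \left(-2 + 42\right) \left(-9\right) = 40 \left(-9\right) = -360$)
$O{\left(W \right)} = \frac{-360 + W}{W + \sqrt{667 + W}}$ ($O{\left(W \right)} = \frac{W - 360}{W + \sqrt{W + 667}} = \frac{-360 + W}{W + \sqrt{667 + W}}$)
$- O{\left(399 + \frac{403}{173} \right)} = - \frac{-360 + \left(399 + \frac{403}{173}\right)}{\left(399 + \frac{403}{173}\right) + \sqrt{667 + \left(399 + \frac{403}{173}\right)}} = - \frac{-360 + \frac{69430}{173}}{\frac{69430}{173} + \sqrt{667 + \frac{69430}{173}}} = - \frac{7150}{\left(\frac{69430}{173} + \sqrt{\frac{184821}{173}}\right) 173} = - \frac{7150}{\left(\frac{69430}{173} + \frac{\sqrt{31974033}}{173}\right) 173} = - \frac{7150}{173 \left(\frac{69430}{173} + \frac{\sqrt{31974033}}{173}\right)}$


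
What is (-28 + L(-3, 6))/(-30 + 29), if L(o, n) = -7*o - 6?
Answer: 13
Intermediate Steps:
L(o, n) = -6 - 7*o
(-28 + L(-3, 6))/(-30 + 29) = (-28 + (-6 - 7*(-3)))/(-30 + 29) = (-28 + (-6 + 21))/(-1) = -(-28 + 15) = -1*(-13) = 13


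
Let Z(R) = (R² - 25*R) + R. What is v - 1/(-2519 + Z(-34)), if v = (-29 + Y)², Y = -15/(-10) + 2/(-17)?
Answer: 482302543/632332 ≈ 762.74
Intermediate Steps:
Y = 47/34 (Y = -15*(-⅒) + 2*(-1/17) = 3/2 - 2/17 = 47/34 ≈ 1.3824)
Z(R) = R² - 24*R
v = 881721/1156 (v = (-29 + 47/34)² = (-939/34)² = 881721/1156 ≈ 762.73)
v - 1/(-2519 + Z(-34)) = 881721/1156 - 1/(-2519 - 34*(-24 - 34)) = 881721/1156 - 1/(-2519 - 34*(-58)) = 881721/1156 - 1/(-2519 + 1972) = 881721/1156 - 1/(-547) = 881721/1156 - 1*(-1/547) = 881721/1156 + 1/547 = 482302543/632332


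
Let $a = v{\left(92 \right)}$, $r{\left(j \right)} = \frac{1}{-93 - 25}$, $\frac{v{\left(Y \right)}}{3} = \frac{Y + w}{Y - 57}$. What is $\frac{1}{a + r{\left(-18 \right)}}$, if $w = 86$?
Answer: $\frac{4130}{62977} \approx 0.06558$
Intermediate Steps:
$v{\left(Y \right)} = \frac{3 \left(86 + Y\right)}{-57 + Y}$ ($v{\left(Y \right)} = 3 \frac{Y + 86}{Y - 57} = 3 \frac{86 + Y}{-57 + Y} = \frac{3 \left(86 + Y\right)}{-57 + Y}$)
$r{\left(j \right)} = - \frac{1}{118}$ ($r{\left(j \right)} = \frac{1}{-118} = - \frac{1}{118}$)
$a = \frac{534}{35}$ ($a = \frac{3 \left(86 + 92\right)}{-57 + 92} = 3 \cdot \frac{1}{35} \cdot 178 = \frac{534}{35} \approx 15.257$)
$\frac{1}{a + r{\left(-18 \right)}} = \frac{1}{\frac{534}{35} - \frac{1}{118}} = \frac{1}{\frac{62977}{4130}} = \frac{4130}{62977}$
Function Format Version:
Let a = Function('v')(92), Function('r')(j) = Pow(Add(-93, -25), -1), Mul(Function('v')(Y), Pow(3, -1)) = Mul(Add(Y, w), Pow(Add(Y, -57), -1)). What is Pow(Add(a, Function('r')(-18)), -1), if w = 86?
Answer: Rational(4130, 62977) ≈ 0.065580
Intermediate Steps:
Function('v')(Y) = Mul(3, Pow(Add(-57, Y), -1), Add(86, Y)) (Function('v')(Y) = Mul(3, Mul(Add(Y, 86), Pow(Add(Y, -57), -1))) = Mul(3, Mul(Add(86, Y), Pow(Add(-57, Y), -1))) = Mul(3, Mul(Pow(Add(-57, Y), -1), Add(86, Y))) = Mul(3, Pow(Add(-57, Y), -1), Add(86, Y)))
Function('r')(j) = Rational(-1, 118) (Function('r')(j) = Pow(-118, -1) = Rational(-1, 118))
a = Rational(534, 35) (a = Mul(3, Pow(Add(-57, 92), -1), Add(86, 92)) = Mul(3, Pow(35, -1), 178) = Mul(3, Rational(1, 35), 178) = Rational(534, 35) ≈ 15.257)
Pow(Add(a, Function('r')(-18)), -1) = Pow(Add(Rational(534, 35), Rational(-1, 118)), -1) = Pow(Rational(62977, 4130), -1) = Rational(4130, 62977)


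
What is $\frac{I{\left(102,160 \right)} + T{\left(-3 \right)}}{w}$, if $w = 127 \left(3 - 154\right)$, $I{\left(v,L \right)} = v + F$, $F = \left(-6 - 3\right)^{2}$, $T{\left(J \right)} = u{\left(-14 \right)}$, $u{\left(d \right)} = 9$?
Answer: $- \frac{192}{19177} \approx -0.010012$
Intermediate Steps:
$T{\left(J \right)} = 9$
$F = 81$ ($F = \left(-9\right)^{2} = 81$)
$I{\left(v,L \right)} = 81 + v$ ($I{\left(v,L \right)} = v + 81 = 81 + v$)
$w = -19177$ ($w = 127 \left(-151\right) = -19177$)
$\frac{I{\left(102,160 \right)} + T{\left(-3 \right)}}{w} = \frac{\left(81 + 102\right) + 9}{-19177} = \left(183 + 9\right) \left(- \frac{1}{19177}\right) = 192 \left(- \frac{1}{19177}\right) = - \frac{192}{19177}$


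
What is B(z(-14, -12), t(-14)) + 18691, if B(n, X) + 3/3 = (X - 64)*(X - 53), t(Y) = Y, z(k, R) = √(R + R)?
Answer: 23916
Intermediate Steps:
z(k, R) = √2*√R (z(k, R) = √(2*R) = √2*√R)
B(n, X) = -1 + (-64 + X)*(-53 + X) (B(n, X) = -1 + (X - 64)*(X - 53) = -1 + (-64 + X)*(-53 + X))
B(z(-14, -12), t(-14)) + 18691 = (3391 + (-14)² - 117*(-14)) + 18691 = (3391 + 196 + 1638) + 18691 = 5225 + 18691 = 23916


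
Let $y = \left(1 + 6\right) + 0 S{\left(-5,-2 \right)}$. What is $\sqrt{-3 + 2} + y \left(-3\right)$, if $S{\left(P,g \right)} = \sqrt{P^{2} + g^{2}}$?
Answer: $-21 + i \approx -21.0 + 1.0 i$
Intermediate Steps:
$y = 7$ ($y = \left(1 + 6\right) + 0 \sqrt{\left(-5\right)^{2} + \left(-2\right)^{2}} = 7 + 0 \sqrt{25 + 4} = 7 + 0 \sqrt{29} = 7 + 0 = 7$)
$\sqrt{-3 + 2} + y \left(-3\right) = \sqrt{-3 + 2} + 7 \left(-3\right) = \sqrt{-1} - 21 = i - 21 = -21 + i$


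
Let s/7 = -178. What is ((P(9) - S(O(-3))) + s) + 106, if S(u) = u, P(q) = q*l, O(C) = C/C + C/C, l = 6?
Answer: -1088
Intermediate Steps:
s = -1246 (s = 7*(-178) = -1246)
O(C) = 2 (O(C) = 1 + 1 = 2)
P(q) = 6*q (P(q) = q*6 = 6*q)
((P(9) - S(O(-3))) + s) + 106 = ((6*9 - 1*2) - 1246) + 106 = ((54 - 2) - 1246) + 106 = (52 - 1246) + 106 = -1194 + 106 = -1088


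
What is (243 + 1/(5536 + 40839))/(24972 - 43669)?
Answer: -11269126/867073375 ≈ -0.012997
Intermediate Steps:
(243 + 1/(5536 + 40839))/(24972 - 43669) = (243 + 1/46375)/(-18697) = (243 + 1/46375)*(-1/18697) = (11269126/46375)*(-1/18697) = -11269126/867073375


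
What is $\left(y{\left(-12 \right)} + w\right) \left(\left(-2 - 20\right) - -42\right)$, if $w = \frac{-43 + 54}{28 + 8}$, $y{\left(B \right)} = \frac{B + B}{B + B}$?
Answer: $\frac{235}{9} \approx 26.111$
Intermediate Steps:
$y{\left(B \right)} = 1$ ($y{\left(B \right)} = \frac{2 B}{2 B} = 2 B \frac{1}{2 B} = 1$)
$w = \frac{11}{36} \approx 0.30556$
$\left(y{\left(-12 \right)} + w\right) \left(\left(-2 - 20\right) - -42\right) = \left(1 + \frac{11}{36}\right) \left(\left(-2 - 20\right) - -42\right) = \frac{47 \left(-22 + 42\right)}{36} = \frac{47}{36} \cdot 20 = \frac{235}{9}$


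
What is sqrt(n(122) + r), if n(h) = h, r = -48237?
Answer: I*sqrt(48115) ≈ 219.35*I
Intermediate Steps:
sqrt(n(122) + r) = sqrt(122 - 48237) = sqrt(-48115) = I*sqrt(48115)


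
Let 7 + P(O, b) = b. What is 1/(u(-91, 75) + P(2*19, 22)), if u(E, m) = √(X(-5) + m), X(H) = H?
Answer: 3/31 - √70/155 ≈ 0.042796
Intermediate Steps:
P(O, b) = -7 + b
u(E, m) = √(-5 + m)
1/(u(-91, 75) + P(2*19, 22)) = 1/(√(-5 + 75) + (-7 + 22)) = 1/(√70 + 15) = 1/(15 + √70)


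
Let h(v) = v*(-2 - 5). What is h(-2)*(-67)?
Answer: -938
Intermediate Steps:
h(v) = -7*v (h(v) = v*(-7) = -7*v)
h(-2)*(-67) = -7*(-2)*(-67) = 14*(-67) = -938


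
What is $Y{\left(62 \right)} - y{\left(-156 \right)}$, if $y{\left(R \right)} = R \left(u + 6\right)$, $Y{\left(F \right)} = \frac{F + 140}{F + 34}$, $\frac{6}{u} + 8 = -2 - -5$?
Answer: $\frac{180217}{240} \approx 750.9$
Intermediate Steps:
$u = - \frac{6}{5}$ ($u = \frac{6}{-8 - -3} = \frac{6}{-8 + \left(-2 + 5\right)} = \frac{6}{-8 + 3} = \frac{6}{-5} = 6 \left(- \frac{1}{5}\right) = - \frac{6}{5} \approx -1.2$)
$Y{\left(F \right)} = \frac{140 + F}{34 + F}$
$y{\left(R \right)} = \frac{24 R}{5}$ ($y{\left(R \right)} = R \left(- \frac{6}{5} + 6\right) = R \frac{24}{5} = \frac{24 R}{5}$)
$Y{\left(62 \right)} - y{\left(-156 \right)} = \frac{140 + 62}{34 + 62} - \frac{24}{5} \left(-156\right) = \frac{1}{96} \cdot 202 - - \frac{3744}{5} = \frac{1}{96} \cdot 202 + \frac{3744}{5} = \frac{101}{48} + \frac{3744}{5} = \frac{180217}{240}$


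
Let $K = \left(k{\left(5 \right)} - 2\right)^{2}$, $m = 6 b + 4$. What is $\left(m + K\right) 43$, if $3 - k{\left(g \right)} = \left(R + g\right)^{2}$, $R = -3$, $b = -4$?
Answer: $-473$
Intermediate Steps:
$m = -20$ ($m = 6 \left(-4\right) + 4 = -24 + 4 = -20$)
$k{\left(g \right)} = 3 - \left(-3 + g\right)^{2}$
$K = 9$ ($K = \left(\left(3 - \left(-3 + 5\right)^{2}\right) - 2\right)^{2} = \left(\left(3 - 2^{2}\right) - 2\right)^{2} = \left(\left(3 - 4\right) - 2\right)^{2} = \left(-1 - 2\right)^{2} = \left(-3\right)^{2} = 9$)
$\left(m + K\right) 43 = \left(-20 + 9\right) 43 = \left(-11\right) 43 = -473$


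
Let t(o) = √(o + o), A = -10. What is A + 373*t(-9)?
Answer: -10 + 1119*I*√2 ≈ -10.0 + 1582.5*I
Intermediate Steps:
t(o) = √2*√o (t(o) = √(2*o) = √2*√o)
A + 373*t(-9) = -10 + 373*(√2*√(-9)) = -10 + 373*(√2*(3*I)) = -10 + 373*(3*I*√2) = -10 + 1119*I*√2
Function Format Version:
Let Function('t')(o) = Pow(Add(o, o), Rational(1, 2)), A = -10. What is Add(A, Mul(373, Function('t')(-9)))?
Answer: Add(-10, Mul(1119, I, Pow(2, Rational(1, 2)))) ≈ Add(-10.000, Mul(1582.5, I))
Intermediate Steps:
Function('t')(o) = Mul(Pow(2, Rational(1, 2)), Pow(o, Rational(1, 2))) (Function('t')(o) = Pow(Mul(2, o), Rational(1, 2)) = Mul(Pow(2, Rational(1, 2)), Pow(o, Rational(1, 2))))
Add(A, Mul(373, Function('t')(-9))) = Add(-10, Mul(373, Mul(Pow(2, Rational(1, 2)), Pow(-9, Rational(1, 2))))) = Add(-10, Mul(373, Mul(Pow(2, Rational(1, 2)), Mul(3, I)))) = Add(-10, Mul(373, Mul(3, I, Pow(2, Rational(1, 2))))) = Add(-10, Mul(1119, I, Pow(2, Rational(1, 2))))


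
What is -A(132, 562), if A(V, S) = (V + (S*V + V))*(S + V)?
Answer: -51666912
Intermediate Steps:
A(V, S) = (S + V)*(2*V + S*V) (A(V, S) = (V + (V + S*V))*(S + V) = (2*V + S*V)*(S + V) = (S + V)*(2*V + S*V))
-A(132, 562) = -132*(562² + 2*562 + 2*132 + 562*132) = -132*(315844 + 1124 + 264 + 74184) = -132*391416 = -1*51666912 = -51666912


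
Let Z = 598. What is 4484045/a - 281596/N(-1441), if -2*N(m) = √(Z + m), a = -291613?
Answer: -4484045/291613 - 563192*I*√843/843 ≈ -15.377 - 19397.0*I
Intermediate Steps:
N(m) = -√(598 + m)/2
4484045/a - 281596/N(-1441) = 4484045/(-291613) - 281596*(-2/√(598 - 1441)) = 4484045*(-1/291613) - 281596*2*I*√843/843 = -4484045/291613 - 281596*2*I*√843/843 = -4484045/291613 - 563192*I*√843/843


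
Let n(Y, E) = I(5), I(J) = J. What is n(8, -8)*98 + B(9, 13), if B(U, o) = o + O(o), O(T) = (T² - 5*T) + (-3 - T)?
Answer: 591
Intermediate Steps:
O(T) = -3 + T² - 6*T
n(Y, E) = 5
B(U, o) = -3 + o² - 5*o (B(U, o) = o + (-3 + o² - 6*o) = -3 + o² - 5*o)
n(8, -8)*98 + B(9, 13) = 5*98 + (-3 + 13² - 5*13) = 490 + (-3 + 169 - 65) = 490 + 101 = 591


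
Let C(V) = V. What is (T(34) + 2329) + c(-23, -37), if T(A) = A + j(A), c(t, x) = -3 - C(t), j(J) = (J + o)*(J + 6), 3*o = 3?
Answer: 3783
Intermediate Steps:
o = 1 (o = (⅓)*3 = 1)
j(J) = (1 + J)*(6 + J) (j(J) = (J + 1)*(J + 6) = (1 + J)*(6 + J))
c(t, x) = -3 - t
T(A) = 6 + A² + 8*A (T(A) = A + (6 + A² + 7*A) = 6 + A² + 8*A)
(T(34) + 2329) + c(-23, -37) = ((6 + 34² + 8*34) + 2329) + (-3 - 1*(-23)) = ((6 + 1156 + 272) + 2329) + (-3 + 23) = (1434 + 2329) + 20 = 3763 + 20 = 3783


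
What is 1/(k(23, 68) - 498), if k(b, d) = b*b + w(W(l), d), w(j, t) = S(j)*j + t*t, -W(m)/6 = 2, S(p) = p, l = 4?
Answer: 1/4799 ≈ 0.00020838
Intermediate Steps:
W(m) = -12 (W(m) = -6*2 = -12)
w(j, t) = j² + t² (w(j, t) = j*j + t*t = j² + t²)
k(b, d) = 144 + b² + d² (k(b, d) = b*b + ((-12)² + d²) = b² + (144 + d²) = 144 + b² + d²)
1/(k(23, 68) - 498) = 1/((144 + 23² + 68²) - 498) = 1/((144 + 529 + 4624) - 498) = 1/(5297 - 498) = 1/4799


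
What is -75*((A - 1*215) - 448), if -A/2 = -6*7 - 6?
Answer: 42525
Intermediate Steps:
A = 96 (A = -2*(-6*7 - 6) = -2*(-42 - 6) = -2*(-48) = 96)
-75*((A - 1*215) - 448) = -75*((96 - 1*215) - 448) = -75*((96 - 215) - 448) = -75*(-119 - 448) = -75*(-567) = 42525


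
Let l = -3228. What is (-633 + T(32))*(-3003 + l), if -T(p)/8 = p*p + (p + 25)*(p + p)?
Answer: 236834079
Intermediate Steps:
T(p) = -8*p² - 16*p*(25 + p) (T(p) = -8*(p*p + (p + 25)*(p + p)) = -8*(p² + (25 + p)*(2*p)) = -8*(p² + 2*p*(25 + p)) = -8*p² - 16*p*(25 + p))
(-633 + T(32))*(-3003 + l) = (-633 - 8*32*(50 + 3*32))*(-3003 - 3228) = (-633 - 8*32*(50 + 96))*(-6231) = (-633 - 8*32*146)*(-6231) = (-633 - 37376)*(-6231) = -38009*(-6231) = 236834079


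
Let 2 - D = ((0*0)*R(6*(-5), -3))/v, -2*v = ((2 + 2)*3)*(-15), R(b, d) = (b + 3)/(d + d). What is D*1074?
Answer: 2148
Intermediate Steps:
R(b, d) = (3 + b)/(2*d) (R(b, d) = (3 + b)/((2*d)) = (3 + b)*(1/(2*d)) = (3 + b)/(2*d))
v = 90 (v = -(2 + 2)*3*(-15)/2 = -4*3*(-15)/2 = -6*(-15) = -1/2*(-180) = 90)
D = 2 (D = 2 - (0*0)*((1/2)*(3 + 6*(-5))/(-3))/90 = 2 - 0*((1/2)*(-1/3)*(3 - 30))/90 = 2 - 0*((1/2)*(-1/3)*(-27))/90 = 2 - 0*(9/2)/90 = 2 - 0/90 = 2 - 1*0 = 2 + 0 = 2)
D*1074 = 2*1074 = 2148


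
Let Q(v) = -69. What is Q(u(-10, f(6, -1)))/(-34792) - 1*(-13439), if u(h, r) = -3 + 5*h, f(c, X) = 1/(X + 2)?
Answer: 467569757/34792 ≈ 13439.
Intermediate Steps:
f(c, X) = 1/(2 + X)
Q(u(-10, f(6, -1)))/(-34792) - 1*(-13439) = -69/(-34792) - 1*(-13439) = -69*(-1/34792) + 13439 = 69/34792 + 13439 = 467569757/34792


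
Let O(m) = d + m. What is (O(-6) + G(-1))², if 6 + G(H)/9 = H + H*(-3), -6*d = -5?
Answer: 61009/36 ≈ 1694.7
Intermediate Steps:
d = ⅚ (d = -⅙*(-5) = ⅚ ≈ 0.83333)
O(m) = ⅚ + m
G(H) = -54 - 18*H (G(H) = -54 + 9*(H + H*(-3)) = -54 + 9*(H - 3*H) = -54 + 9*(-2*H) = -54 - 18*H)
(O(-6) + G(-1))² = ((⅚ - 6) + (-54 - 18*(-1)))² = (-31/6 + (-54 + 18))² = (-31/6 - 36)² = (-247/6)² = 61009/36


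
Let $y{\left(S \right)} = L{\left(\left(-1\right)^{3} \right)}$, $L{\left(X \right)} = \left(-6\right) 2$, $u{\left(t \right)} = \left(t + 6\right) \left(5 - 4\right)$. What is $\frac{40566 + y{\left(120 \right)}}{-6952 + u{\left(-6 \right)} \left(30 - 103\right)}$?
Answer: $- \frac{20277}{3476} \approx -5.8334$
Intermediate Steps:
$u{\left(t \right)} = 6 + t$ ($u{\left(t \right)} = \left(6 + t\right) 1 = 6 + t$)
$L{\left(X \right)} = -12$
$y{\left(S \right)} = -12$
$\frac{40566 + y{\left(120 \right)}}{-6952 + u{\left(-6 \right)} \left(30 - 103\right)} = \frac{40566 - 12}{-6952 + \left(6 - 6\right) \left(30 - 103\right)} = \frac{40554}{-6952 + 0 \left(30 - 103\right)} = \frac{40554}{-6952 + 0 \left(-73\right)} = \frac{40554}{-6952 + 0} = \frac{40554}{-6952} = 40554 \left(- \frac{1}{6952}\right) = - \frac{20277}{3476}$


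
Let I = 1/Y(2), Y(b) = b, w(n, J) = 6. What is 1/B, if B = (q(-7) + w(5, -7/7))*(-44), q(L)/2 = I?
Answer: -1/308 ≈ -0.0032468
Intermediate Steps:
I = 1/2 ≈ 0.50000
q(L) = 1 (q(L) = 2*(1/2) = 1)
B = -308 (B = (1 + 6)*(-44) = 7*(-44) = -308)
1/B = 1/(-308) = -1/308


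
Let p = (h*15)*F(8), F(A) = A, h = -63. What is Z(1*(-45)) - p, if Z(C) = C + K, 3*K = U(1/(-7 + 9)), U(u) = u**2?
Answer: 90181/12 ≈ 7515.1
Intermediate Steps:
p = -7560 (p = -63*15*8 = -945*8 = -7560)
K = 1/12 (K = (1/(-7 + 9))**2/3 = (1/2)**2/3 = (1/3)*(1/4) = 1/12 ≈ 0.083333)
Z(C) = 1/12 + C (Z(C) = C + 1/12 = 1/12 + C)
Z(1*(-45)) - p = (1/12 + 1*(-45)) - 1*(-7560) = (1/12 - 45) + 7560 = -539/12 + 7560 = 90181/12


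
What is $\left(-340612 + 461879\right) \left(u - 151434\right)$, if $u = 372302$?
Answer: $26783999756$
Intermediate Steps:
$\left(-340612 + 461879\right) \left(u - 151434\right) = \left(-340612 + 461879\right) \left(372302 - 151434\right) = 121267 \cdot 220868 = 26783999756$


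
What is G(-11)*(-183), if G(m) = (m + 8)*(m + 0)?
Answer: -6039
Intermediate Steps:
G(m) = m*(8 + m) (G(m) = (8 + m)*m = m*(8 + m))
G(-11)*(-183) = -11*(8 - 11)*(-183) = -11*(-3)*(-183) = 33*(-183) = -6039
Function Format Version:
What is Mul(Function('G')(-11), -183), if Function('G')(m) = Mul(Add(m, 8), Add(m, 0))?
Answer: -6039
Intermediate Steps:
Function('G')(m) = Mul(m, Add(8, m)) (Function('G')(m) = Mul(Add(8, m), m) = Mul(m, Add(8, m)))
Mul(Function('G')(-11), -183) = Mul(Mul(-11, Add(8, -11)), -183) = Mul(Mul(-11, -3), -183) = Mul(33, -183) = -6039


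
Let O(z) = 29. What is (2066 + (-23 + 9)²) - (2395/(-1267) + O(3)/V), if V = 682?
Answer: 1956177275/864094 ≈ 2263.8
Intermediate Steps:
(2066 + (-23 + 9)²) - (2395/(-1267) + O(3)/V) = (2066 + (-23 + 9)²) - (2395/(-1267) + 29/682) = (2066 + (-14)²) - (2395*(-1/1267) + 29*(1/682)) = (2066 + 196) - (-2395/1267 + 29/682) = 2262 - 1*(-1596647/864094) = 2262 + 1596647/864094 = 1956177275/864094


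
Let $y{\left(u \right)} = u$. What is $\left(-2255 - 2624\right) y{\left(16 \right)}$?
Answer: $-78064$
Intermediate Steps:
$\left(-2255 - 2624\right) y{\left(16 \right)} = \left(-2255 - 2624\right) 16 = \left(-4879\right) 16 = -78064$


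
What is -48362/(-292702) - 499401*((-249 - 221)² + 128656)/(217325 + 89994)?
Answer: -25548284082495817/44976442969 ≈ -5.6804e+5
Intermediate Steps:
-48362/(-292702) - 499401*((-249 - 221)² + 128656)/(217325 + 89994) = -48362*(-1/292702) - 499401/(307319/((-470)² + 128656)) = 24181/146351 - 499401/(307319/(220900 + 128656)) = 24181/146351 - 499401/(307319/349556) = 24181/146351 - 499401/(307319*(1/349556)) = 24181/146351 - 499401/307319/349556 = 24181/146351 - 499401*349556/307319 = 24181/146351 - 174568615956/307319 = -25548284082495817/44976442969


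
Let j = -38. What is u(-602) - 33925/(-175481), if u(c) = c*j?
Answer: 4014337281/175481 ≈ 22876.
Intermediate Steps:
u(c) = -38*c (u(c) = c*(-38) = -38*c)
u(-602) - 33925/(-175481) = -38*(-602) - 33925/(-175481) = 22876 - 33925*(-1/175481) = 22876 + 33925/175481 = 4014337281/175481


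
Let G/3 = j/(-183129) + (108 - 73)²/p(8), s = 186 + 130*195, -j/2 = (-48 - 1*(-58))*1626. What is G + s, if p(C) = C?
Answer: 12694945569/488344 ≈ 25996.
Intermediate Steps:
j = -32520 (j = -2*(-48 - 1*(-58))*1626 = -2*(-48 + 58)*1626 = -20*1626 = -2*16260 = -32520)
s = 25536 (s = 186 + 25350 = 25536)
G = 224593185/488344 (G = 3*(-32520/(-183129) + (108 - 73)²/8) = 3*(-32520*(-1/183129) + 35²*(⅛)) = 3*(10840/61043 + 1225*(⅛)) = 3*(10840/61043 + 1225/8) = 3*(74864395/488344) = 224593185/488344 ≈ 459.91)
G + s = 224593185/488344 + 25536 = 12694945569/488344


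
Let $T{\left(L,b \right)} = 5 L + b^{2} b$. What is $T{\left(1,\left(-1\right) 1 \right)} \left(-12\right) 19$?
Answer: $-912$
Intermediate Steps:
$T{\left(L,b \right)} = b^{3} + 5 L$ ($T{\left(L,b \right)} = 5 L + b^{3} = b^{3} + 5 L$)
$T{\left(1,\left(-1\right) 1 \right)} \left(-12\right) 19 = \left(\left(\left(-1\right) 1\right)^{3} + 5 \cdot 1\right) \left(-12\right) 19 = \left(\left(-1\right)^{3} + 5\right) \left(-12\right) 19 = \left(-1 + 5\right) \left(-12\right) 19 = 4 \left(-12\right) 19 = \left(-48\right) 19 = -912$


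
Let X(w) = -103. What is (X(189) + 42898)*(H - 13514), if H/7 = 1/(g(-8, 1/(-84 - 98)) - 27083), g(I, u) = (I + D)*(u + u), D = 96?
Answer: -52791847190935/91283 ≈ -5.7833e+8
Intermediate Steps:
g(I, u) = 2*u*(96 + I) (g(I, u) = (I + 96)*(u + u) = (96 + I)*(2*u) = 2*u*(96 + I))
H = -637/2464641 (H = 7/(2*(96 - 8)/(-84 - 98) - 27083) = 7/(2*88/(-182) - 27083) = 7/(2*(-1/182)*88 - 27083) = 7/(-88/91 - 27083) = 7/(-2464641/91) = 7*(-91/2464641) = -637/2464641 ≈ -0.00025846)
(X(189) + 42898)*(H - 13514) = (-103 + 42898)*(-637/2464641 - 13514) = 42795*(-33307159111/2464641) = -52791847190935/91283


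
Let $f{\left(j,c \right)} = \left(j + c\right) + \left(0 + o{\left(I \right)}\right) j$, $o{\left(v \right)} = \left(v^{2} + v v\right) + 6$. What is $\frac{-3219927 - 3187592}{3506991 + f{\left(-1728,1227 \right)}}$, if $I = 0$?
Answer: $- \frac{6407519}{3496122} \approx -1.8328$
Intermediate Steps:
$o{\left(v \right)} = 6 + 2 v^{2}$ ($o{\left(v \right)} = \left(v^{2} + v^{2}\right) + 6 = 2 v^{2} + 6 = 6 + 2 v^{2}$)
$f{\left(j,c \right)} = c + 7 j$ ($f{\left(j,c \right)} = \left(j + c\right) + \left(0 + \left(6 + 2 \cdot 0^{2}\right)\right) j = \left(c + j\right) + \left(0 + \left(6 + 2 \cdot 0\right)\right) j = \left(c + j\right) + \left(0 + \left(6 + 0\right)\right) j = \left(c + j\right) + \left(0 + 6\right) j = \left(c + j\right) + 6 j = c + 7 j$)
$\frac{-3219927 - 3187592}{3506991 + f{\left(-1728,1227 \right)}} = \frac{-3219927 - 3187592}{3506991 + \left(1227 + 7 \left(-1728\right)\right)} = - \frac{6407519}{3506991 + \left(1227 - 12096\right)} = - \frac{6407519}{3506991 - 10869} = - \frac{6407519}{3496122}$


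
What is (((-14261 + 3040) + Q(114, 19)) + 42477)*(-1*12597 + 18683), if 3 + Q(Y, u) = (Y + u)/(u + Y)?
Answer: 190211844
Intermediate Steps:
Q(Y, u) = -2 (Q(Y, u) = -3 + (Y + u)/(u + Y) = -3 + (Y + u)/(Y + u) = -3 + 1 = -2)
(((-14261 + 3040) + Q(114, 19)) + 42477)*(-1*12597 + 18683) = (((-14261 + 3040) - 2) + 42477)*(-1*12597 + 18683) = ((-11221 - 2) + 42477)*(-12597 + 18683) = (-11223 + 42477)*6086 = 31254*6086 = 190211844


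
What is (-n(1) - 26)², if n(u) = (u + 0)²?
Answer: 729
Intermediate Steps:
n(u) = u²
(-n(1) - 26)² = (-1*1² - 26)² = (-1*1 - 26)² = (-1 - 26)² = (-27)² = 729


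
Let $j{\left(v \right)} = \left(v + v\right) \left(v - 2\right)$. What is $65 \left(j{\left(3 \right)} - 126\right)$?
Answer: $-7800$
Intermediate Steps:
$j{\left(v \right)} = 2 v \left(-2 + v\right)$
$65 \left(j{\left(3 \right)} - 126\right) = 65 \left(2 \cdot 3 \left(-2 + 3\right) - 126\right) = 65 \left(2 \cdot 3 \cdot 1 - 126\right) = 65 \left(6 - 126\right) = 65 \left(-120\right) = -7800$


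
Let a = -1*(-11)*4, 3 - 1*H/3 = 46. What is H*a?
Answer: -5676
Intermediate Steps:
H = -129 (H = 9 - 3*46 = 9 - 138 = -129)
a = 44 (a = 11*4 = 44)
H*a = -129*44 = -5676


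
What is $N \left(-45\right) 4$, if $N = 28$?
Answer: $-5040$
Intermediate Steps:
$N \left(-45\right) 4 = 28 \left(-45\right) 4 = \left(-1260\right) 4 = -5040$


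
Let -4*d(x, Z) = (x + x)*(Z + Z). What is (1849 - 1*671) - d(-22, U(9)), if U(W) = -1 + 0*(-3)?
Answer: 1200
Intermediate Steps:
U(W) = -1 (U(W) = -1 + 0 = -1)
d(x, Z) = -Z*x (d(x, Z) = -(x + x)*(Z + Z)/4 = -2*x*2*Z/4 = -Z*x)
(1849 - 1*671) - d(-22, U(9)) = (1849 - 1*671) - (-1)*(-1)*(-22) = (1849 - 671) - 1*(-22) = 1178 + 22 = 1200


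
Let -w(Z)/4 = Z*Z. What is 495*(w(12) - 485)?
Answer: -525195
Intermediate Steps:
w(Z) = -4*Z**2 (w(Z) = -4*Z*Z = -4*Z**2)
495*(w(12) - 485) = 495*(-4*12**2 - 485) = 495*(-4*144 - 485) = 495*(-576 - 485) = 495*(-1061) = -525195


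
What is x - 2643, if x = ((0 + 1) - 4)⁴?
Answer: -2562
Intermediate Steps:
x = 81 (x = (1 - 4)⁴ = (-3)⁴ = 81)
x - 2643 = 81 - 2643 = -2562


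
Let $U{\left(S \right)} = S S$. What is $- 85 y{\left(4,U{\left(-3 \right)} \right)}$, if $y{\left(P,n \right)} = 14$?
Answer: $-1190$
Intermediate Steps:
$U{\left(S \right)} = S^{2}$
$- 85 y{\left(4,U{\left(-3 \right)} \right)} = \left(-85\right) 14 = -1190$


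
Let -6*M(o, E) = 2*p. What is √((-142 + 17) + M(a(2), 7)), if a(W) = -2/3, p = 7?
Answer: I*√1146/3 ≈ 11.284*I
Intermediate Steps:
a(W) = -⅔ (a(W) = -2*⅓ = -⅔)
M(o, E) = -7/3
√((-142 + 17) + M(a(2), 7)) = √((-142 + 17) - 7/3) = √(-125 - 7/3) = √(-382/3) = I*√1146/3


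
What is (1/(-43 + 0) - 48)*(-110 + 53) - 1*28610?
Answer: -1112525/43 ≈ -25873.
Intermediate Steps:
(1/(-43 + 0) - 48)*(-110 + 53) - 1*28610 = (1/(-43) - 48)*(-57) - 28610 = (-1/43 - 48)*(-57) - 28610 = -2065/43*(-57) - 28610 = 117705/43 - 28610 = -1112525/43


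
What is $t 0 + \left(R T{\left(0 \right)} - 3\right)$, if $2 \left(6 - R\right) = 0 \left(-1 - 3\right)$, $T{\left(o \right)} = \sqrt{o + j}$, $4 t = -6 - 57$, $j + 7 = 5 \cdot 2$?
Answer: $-3 + 6 \sqrt{3} \approx 7.3923$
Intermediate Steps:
$j = 3$ ($j = -7 + 5 \cdot 2 = -7 + 10 = 3$)
$t = - \frac{63}{4}$ ($t = \frac{-6 - 57}{4} = \frac{1}{4} \left(-63\right) = - \frac{63}{4} \approx -15.75$)
$T{\left(o \right)} = \sqrt{3 + o}$ ($T{\left(o \right)} = \sqrt{o + 3} = \sqrt{3 + o}$)
$R = 6$ ($R = 6 - \frac{0 \left(-1 - 3\right)}{2} = 6 - \frac{0 \left(-4\right)}{2} = 6 - 0 = 6 + 0 = 6$)
$t 0 + \left(R T{\left(0 \right)} - 3\right) = \left(- \frac{63}{4}\right) 0 - \left(3 - 6 \sqrt{3 + 0}\right) = 0 - \left(3 - 6 \sqrt{3}\right) = -3 + 6 \sqrt{3}$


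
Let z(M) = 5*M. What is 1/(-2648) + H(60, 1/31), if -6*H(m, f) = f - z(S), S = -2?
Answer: -411857/246264 ≈ -1.6724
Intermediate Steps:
H(m, f) = -5/3 - f/6 (H(m, f) = -(f - 5*(-2))/6 = -(f - 1*(-10))/6 = -(f + 10)/6 = -(10 + f)/6 = -5/3 - f/6)
1/(-2648) + H(60, 1/31) = 1/(-2648) + (-5/3 - ⅙/31) = -1/2648 + (-5/3 - ⅙*1/31) = -1/2648 + (-5/3 - 1/186) = -1/2648 - 311/186 = -411857/246264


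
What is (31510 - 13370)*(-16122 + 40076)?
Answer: 434525560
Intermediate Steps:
(31510 - 13370)*(-16122 + 40076) = 18140*23954 = 434525560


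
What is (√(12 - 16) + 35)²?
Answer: 1221 + 140*I ≈ 1221.0 + 140.0*I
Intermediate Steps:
(√(12 - 16) + 35)² = (√(-4) + 35)² = (2*I + 35)² = (35 + 2*I)²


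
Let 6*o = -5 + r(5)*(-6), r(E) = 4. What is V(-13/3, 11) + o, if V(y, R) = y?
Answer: -55/6 ≈ -9.1667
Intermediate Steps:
o = -29/6 (o = (-5 + 4*(-6))/6 = (-5 - 24)/6 = (⅙)*(-29) = -29/6 ≈ -4.8333)
V(-13/3, 11) + o = -13/3 - 29/6 = -55/6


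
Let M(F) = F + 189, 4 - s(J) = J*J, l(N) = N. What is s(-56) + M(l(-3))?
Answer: -2946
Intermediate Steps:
s(J) = 4 - J² (s(J) = 4 - J*J = 4 - J²)
M(F) = 189 + F
s(-56) + M(l(-3)) = (4 - 1*(-56)²) + (189 - 3) = (4 - 1*3136) + 186 = (4 - 3136) + 186 = -3132 + 186 = -2946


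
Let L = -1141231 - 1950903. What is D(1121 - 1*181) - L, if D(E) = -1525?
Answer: 3090609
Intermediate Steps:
L = -3092134
D(1121 - 1*181) - L = -1525 - 1*(-3092134) = -1525 + 3092134 = 3090609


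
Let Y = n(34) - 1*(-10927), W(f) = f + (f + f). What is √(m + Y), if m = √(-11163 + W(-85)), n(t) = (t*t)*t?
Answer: √(50231 + I*√11418) ≈ 224.12 + 0.238*I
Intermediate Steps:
W(f) = 3*f (W(f) = f + 2*f = 3*f)
n(t) = t³ (n(t) = t²*t = t³)
Y = 50231 (Y = 34³ - 1*(-10927) = 39304 + 10927 = 50231)
m = I*√11418 (m = √(-11163 + 3*(-85)) = √(-11163 - 255) = √(-11418) = I*√11418 ≈ 106.85*I)
√(m + Y) = √(I*√11418 + 50231) = √(50231 + I*√11418)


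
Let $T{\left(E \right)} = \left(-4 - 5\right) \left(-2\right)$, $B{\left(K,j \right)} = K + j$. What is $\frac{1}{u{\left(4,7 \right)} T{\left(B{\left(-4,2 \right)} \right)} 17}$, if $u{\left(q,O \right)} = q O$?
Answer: $\frac{1}{8568} \approx 0.00011671$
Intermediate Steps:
$u{\left(q,O \right)} = O q$
$T{\left(E \right)} = 18$ ($T{\left(E \right)} = \left(-9\right) \left(-2\right) = 18$)
$\frac{1}{u{\left(4,7 \right)} T{\left(B{\left(-4,2 \right)} \right)} 17} = \frac{1}{7 \cdot 4 \cdot 18 \cdot 17} = \frac{1}{28 \cdot 18 \cdot 17} = \frac{1}{504 \cdot 17} = \frac{1}{8568}$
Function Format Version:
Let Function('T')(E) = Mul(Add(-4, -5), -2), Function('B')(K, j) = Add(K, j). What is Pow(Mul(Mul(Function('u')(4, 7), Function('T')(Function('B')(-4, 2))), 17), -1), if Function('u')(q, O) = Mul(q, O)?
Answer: Rational(1, 8568) ≈ 0.00011671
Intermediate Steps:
Function('u')(q, O) = Mul(O, q)
Function('T')(E) = 18 (Function('T')(E) = Mul(-9, -2) = 18)
Pow(Mul(Mul(Function('u')(4, 7), Function('T')(Function('B')(-4, 2))), 17), -1) = Pow(Mul(Mul(Mul(7, 4), 18), 17), -1) = Pow(Mul(Mul(28, 18), 17), -1) = Pow(Mul(504, 17), -1) = Pow(8568, -1) = Rational(1, 8568)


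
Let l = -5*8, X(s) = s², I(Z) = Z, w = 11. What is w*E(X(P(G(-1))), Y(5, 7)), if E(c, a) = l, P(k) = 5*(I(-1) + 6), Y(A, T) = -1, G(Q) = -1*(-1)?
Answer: -440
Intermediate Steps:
G(Q) = 1
P(k) = 25 (P(k) = 5*(-1 + 6) = 5*5 = 25)
l = -40
E(c, a) = -40
w*E(X(P(G(-1))), Y(5, 7)) = 11*(-40) = -440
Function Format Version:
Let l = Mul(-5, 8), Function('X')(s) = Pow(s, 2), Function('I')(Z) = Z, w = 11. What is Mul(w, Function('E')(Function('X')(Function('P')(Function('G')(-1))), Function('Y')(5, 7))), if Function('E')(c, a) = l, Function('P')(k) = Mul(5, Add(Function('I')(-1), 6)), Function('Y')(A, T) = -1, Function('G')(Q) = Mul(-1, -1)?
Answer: -440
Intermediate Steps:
Function('G')(Q) = 1
Function('P')(k) = 25 (Function('P')(k) = Mul(5, Add(-1, 6)) = Mul(5, 5) = 25)
l = -40
Function('E')(c, a) = -40
Mul(w, Function('E')(Function('X')(Function('P')(Function('G')(-1))), Function('Y')(5, 7))) = Mul(11, -40) = -440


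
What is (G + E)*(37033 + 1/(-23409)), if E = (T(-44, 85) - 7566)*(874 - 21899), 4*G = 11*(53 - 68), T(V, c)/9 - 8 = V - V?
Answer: 45530254837442630/7803 ≈ 5.8350e+12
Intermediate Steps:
T(V, c) = 72 (T(V, c) = 72 + 9*(V - V) = 72 + 9*0 = 72 + 0 = 72)
G = -165/4 (G = (11*(53 - 68))/4 = (11*(-15))/4 = (1/4)*(-165) = -165/4 ≈ -41.250)
E = 157561350 (E = (72 - 7566)*(874 - 21899) = -7494*(-21025) = 157561350)
(G + E)*(37033 + 1/(-23409)) = (-165/4 + 157561350)*(37033 + 1/(-23409)) = 630245235*(37033 - 1/23409)/4 = (630245235/4)*(866905496/23409) = 45530254837442630/7803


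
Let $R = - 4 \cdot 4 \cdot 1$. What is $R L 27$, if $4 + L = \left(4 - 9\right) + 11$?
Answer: $-864$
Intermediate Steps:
$L = 2$ ($L = -4 + \left(\left(4 - 9\right) + 11\right) = -4 + \left(-5 + 11\right) = -4 + 6 = 2$)
$R = -16$ ($R = \left(-4\right) 4 = -16$)
$R L 27 = \left(-16\right) 2 \cdot 27 = \left(-32\right) 27 = -864$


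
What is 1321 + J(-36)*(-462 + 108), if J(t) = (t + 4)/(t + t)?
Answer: 3491/3 ≈ 1163.7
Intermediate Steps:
J(t) = (4 + t)/(2*t) (J(t) = (4 + t)/((2*t)) = (4 + t)*(1/(2*t)) = (4 + t)/(2*t))
1321 + J(-36)*(-462 + 108) = 1321 + ((½)*(4 - 36)/(-36))*(-462 + 108) = 1321 + ((½)*(-1/36)*(-32))*(-354) = 1321 + (4/9)*(-354) = 1321 - 472/3 = 3491/3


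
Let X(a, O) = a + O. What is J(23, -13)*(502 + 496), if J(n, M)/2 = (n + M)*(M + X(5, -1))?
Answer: -179640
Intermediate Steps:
X(a, O) = O + a
J(n, M) = 2*(4 + M)*(M + n) (J(n, M) = 2*((n + M)*(M + (-1 + 5))) = 2*((M + n)*(M + 4)) = 2*((M + n)*(4 + M)) = 2*((4 + M)*(M + n)) = 2*(4 + M)*(M + n))
J(23, -13)*(502 + 496) = (2*(-13)**2 + 8*(-13) + 8*23 + 2*(-13)*23)*(502 + 496) = (2*169 - 104 + 184 - 598)*998 = (338 - 104 + 184 - 598)*998 = -180*998 = -179640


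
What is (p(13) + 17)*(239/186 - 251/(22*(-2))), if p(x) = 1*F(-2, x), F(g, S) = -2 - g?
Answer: 486217/4092 ≈ 118.82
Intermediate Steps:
p(x) = 0 (p(x) = 1*(-2 - 1*(-2)) = 1*(-2 + 2) = 1*0 = 0)
(p(13) + 17)*(239/186 - 251/(22*(-2))) = (0 + 17)*(239/186 - 251/(22*(-2))) = 17*(239*(1/186) - 251/(-44)) = 17*(239/186 - 251*(-1/44)) = 17*(239/186 + 251/44) = 17*(28601/4092) = 486217/4092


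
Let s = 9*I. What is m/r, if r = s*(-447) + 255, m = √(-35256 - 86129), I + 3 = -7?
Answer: I*√121385/40485 ≈ 0.0086057*I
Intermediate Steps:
I = -10 (I = -3 - 7 = -10)
m = I*√121385 (m = √(-121385) = I*√121385 ≈ 348.4*I)
s = -90 (s = 9*(-10) = -90)
r = 40485 (r = -90*(-447) + 255 = 40230 + 255 = 40485)
m/r = (I*√121385)/40485 = (I*√121385)*(1/40485) = I*√121385/40485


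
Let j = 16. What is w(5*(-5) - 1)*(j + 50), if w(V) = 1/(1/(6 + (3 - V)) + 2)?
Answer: 2310/71 ≈ 32.535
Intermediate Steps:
w(V) = 1/(2 + 1/(9 - V)) (w(V) = 1/(1/(9 - V) + 2) = 1/(2 + 1/(9 - V)))
w(5*(-5) - 1)*(j + 50) = ((-9 + (5*(-5) - 1))/(-19 + 2*(5*(-5) - 1)))*(16 + 50) = ((-9 + (-25 - 1))/(-19 + 2*(-25 - 1)))*66 = ((-9 - 26)/(-19 + 2*(-26)))*66 = (-35/(-19 - 52))*66 = (-35/(-71))*66 = -1/71*(-35)*66 = (35/71)*66 = 2310/71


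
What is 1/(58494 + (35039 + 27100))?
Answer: 1/120633 ≈ 8.2896e-6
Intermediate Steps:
1/(58494 + (35039 + 27100)) = 1/(58494 + 62139) = 1/120633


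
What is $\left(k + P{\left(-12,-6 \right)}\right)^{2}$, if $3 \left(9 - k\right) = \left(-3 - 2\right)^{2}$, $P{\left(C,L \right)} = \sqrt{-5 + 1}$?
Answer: $- \frac{32}{9} + \frac{8 i}{3} \approx -3.5556 + 2.6667 i$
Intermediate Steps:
$P{\left(C,L \right)} = 2 i$ ($P{\left(C,L \right)} = \sqrt{-4} = 2 i$)
$k = \frac{2}{3}$ ($k = 9 - \frac{\left(-3 - 2\right)^{2}}{3} = 9 - \frac{\left(-5\right)^{2}}{3} = 9 - \frac{25}{3} = \frac{2}{3} \approx 0.66667$)
$\left(k + P{\left(-12,-6 \right)}\right)^{2} = \left(\frac{2}{3} + 2 i\right)^{2}$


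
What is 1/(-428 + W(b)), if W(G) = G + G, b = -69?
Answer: -1/566 ≈ -0.0017668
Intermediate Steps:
W(G) = 2*G
1/(-428 + W(b)) = 1/(-428 + 2*(-69)) = 1/(-428 - 138) = 1/(-566) = -1/566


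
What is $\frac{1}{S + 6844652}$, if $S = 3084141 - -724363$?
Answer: $\frac{1}{10653156} \approx 9.3869 \cdot 10^{-8}$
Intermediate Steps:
$S = 3808504$ ($S = 3084141 + 724363 = 3808504$)
$\frac{1}{S + 6844652} = \frac{1}{3808504 + 6844652} = \frac{1}{10653156}$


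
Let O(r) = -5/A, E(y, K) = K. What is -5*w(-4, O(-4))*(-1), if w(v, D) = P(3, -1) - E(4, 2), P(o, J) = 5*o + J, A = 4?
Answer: 60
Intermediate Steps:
O(r) = -5/4
P(o, J) = J + 5*o
w(v, D) = 12 (w(v, D) = (-1 + 5*3) - 1*2 = (-1 + 15) - 2 = 14 - 2 = 12)
-5*w(-4, O(-4))*(-1) = -5*12*(-1) = -60*(-1) = 60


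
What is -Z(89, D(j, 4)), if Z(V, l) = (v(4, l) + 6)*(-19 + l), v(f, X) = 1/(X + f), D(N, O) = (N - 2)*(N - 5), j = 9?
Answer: -1737/32 ≈ -54.281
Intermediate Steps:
D(N, O) = (-5 + N)*(-2 + N) (D(N, O) = (-2 + N)*(-5 + N) = (-5 + N)*(-2 + N))
Z(V, l) = (-19 + l)*(6 + 1/(4 + l)) (Z(V, l) = (1/(l + 4) + 6)*(-19 + l) = (1/(4 + l) + 6)*(-19 + l) = (6 + 1/(4 + l))*(-19 + l) = (-19 + l)*(6 + 1/(4 + l)))
-Z(89, D(j, 4)) = -(-475 - 89*(10 + 9**2 - 7*9) + 6*(10 + 9**2 - 7*9)**2)/(4 + (10 + 9**2 - 7*9)) = -(-475 - 89*(10 + 81 - 63) + 6*(10 + 81 - 63)**2)/(4 + (10 + 81 - 63)) = -(-475 - 89*28 + 6*28**2)/(4 + 28) = -(-475 - 2492 + 6*784)/32 = -(-475 - 2492 + 4704)/32 = -1737/32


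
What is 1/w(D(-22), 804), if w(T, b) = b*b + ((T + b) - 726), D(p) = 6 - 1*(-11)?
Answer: 1/646511 ≈ 1.5468e-6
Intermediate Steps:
D(p) = 17 (D(p) = 6 + 11 = 17)
w(T, b) = -726 + T + b + b² (w(T, b) = b² + (-726 + T + b) = -726 + T + b + b²)
1/w(D(-22), 804) = 1/(-726 + 17 + 804 + 804²) = 1/(-726 + 17 + 804 + 646416) = 1/646511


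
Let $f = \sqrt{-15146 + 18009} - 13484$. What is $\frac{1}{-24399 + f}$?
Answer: $- \frac{37883}{1435118826} - \frac{\sqrt{2863}}{1435118826} \approx -2.6434 \cdot 10^{-5}$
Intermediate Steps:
$f = -13484 + \sqrt{2863}$ ($f = \sqrt{2863} - 13484 = -13484 + \sqrt{2863} \approx -13431.0$)
$\frac{1}{-24399 + f} = \frac{1}{-24399 - \left(13484 - \sqrt{2863}\right)} = \frac{1}{-37883 + \sqrt{2863}}$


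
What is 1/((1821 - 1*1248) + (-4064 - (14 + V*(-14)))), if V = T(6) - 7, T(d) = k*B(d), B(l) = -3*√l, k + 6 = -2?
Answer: -1201/4101411 - 112*√6/4101411 ≈ -0.00035972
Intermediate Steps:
k = -8 (k = -6 - 2 = -8)
T(d) = 24*√d (T(d) = -(-24)*√d = 24*√d)
V = -7 + 24*√6 (V = 24*√6 - 7 = -7 + 24*√6 ≈ 51.788)
1/((1821 - 1*1248) + (-4064 - (14 + V*(-14)))) = 1/((1821 - 1*1248) + (-4064 - (14 + (-7 + 24*√6)*(-14)))) = 1/((1821 - 1248) + (-4064 - (14 + (98 - 336*√6)))) = 1/(573 + (-4064 - (112 - 336*√6))) = 1/(573 + (-4064 + (-112 + 336*√6))) = 1/(573 + (-4176 + 336*√6)) = 1/(-3603 + 336*√6)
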